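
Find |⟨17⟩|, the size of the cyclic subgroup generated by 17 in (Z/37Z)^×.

36

Since 17 ∈ (Z/37Z)^×, its order divides φ(37) = 37 − 1 = 36 = 2^2 · 3^2.
Divisors of 36: 1, 2, 3, 4, 6, 9, 12, 18, 36.
Evaluate successive powers at the divisors of 36:
17^1 ≡ 17
17^2 ≡ 30
17^3 ≡ 29
17^4 ≡ 12
17^6 ≡ 27
17^9 ≡ 6
17^12 ≡ 26
17^18 ≡ 36
17^36 ≡ 1
Therefore the multiplicative order of 17 modulo 37 is 36.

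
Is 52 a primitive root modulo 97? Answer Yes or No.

No

φ(97) = 97 − 1 = 96 = 2^5 · 3.
An element g generates (Z/97Z)^× iff g^(96/q) ≢ 1 (mod 97) for each prime q ∈ {2, 3}.
52^48 ≡ 96 (mod 97)  [q = 2: ≢ 1 ✓]
52^32 ≡ 1 (mod 97)  [q = 3: ≡ 1 ✗]
52^32 ≡ 1 shows ord(52) | 32, strictly less than φ(97); not a primitive root.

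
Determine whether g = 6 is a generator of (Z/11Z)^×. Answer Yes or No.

φ(11) = 11 − 1 = 10 = 2 · 5.
It suffices to check that the order of 6 is not a proper divisor of 10: compute 6^(10/q) for q ∈ {2, 5}.
6^5 ≡ 10 (mod 11)  [q = 2: ≢ 1 ✓]
6^2 ≡ 3 (mod 11)  [q = 5: ≢ 1 ✓]
All checks pass, so 6 has order 10 and is a primitive root modulo 11.

Yes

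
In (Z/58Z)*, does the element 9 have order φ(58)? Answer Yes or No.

No

φ(58) = φ(2)·φ(29) = 1·28 = 28 = 2^2 · 7.
It suffices to check that the order of 9 is not a proper divisor of 28: compute 9^(28/q) for q ∈ {2, 7}.
9^14 ≡ 1 (mod 58)  [q = 2: ≡ 1 ✗]
9^4 ≡ 7 (mod 58)  [q = 7: ≢ 1 ✓]
9^14 ≡ 1 shows ord(9) | 14, strictly less than φ(58); not a primitive root.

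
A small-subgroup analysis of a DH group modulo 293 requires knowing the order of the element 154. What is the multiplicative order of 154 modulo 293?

292

By Lagrange's theorem, ord_293(154) divides φ(293) = 293 − 1 = 292 = 2^2 · 73.
Divisors of 292: 1, 2, 4, 73, 146, 292.
Evaluate successive powers at the divisors of 292:
154^1 ≡ 154
154^2 ≡ 276
154^4 ≡ 289
154^73 ≡ 138
154^146 ≡ 292
154^292 ≡ 1
So ord_293(154) = 292.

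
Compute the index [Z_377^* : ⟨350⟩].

12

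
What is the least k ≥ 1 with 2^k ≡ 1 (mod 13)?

The order of 2 must divide φ(13) = 13 − 1 = 12 = 2^2 · 3.
Divisors of 12: 1, 2, 3, 4, 6, 12.
Evaluate successive powers at the divisors of 12:
2^1 ≡ 2
2^2 ≡ 4
2^3 ≡ 8
2^4 ≡ 3
2^6 ≡ 12
2^12 ≡ 1
Hence ord(2) = 12.

12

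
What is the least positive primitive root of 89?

φ(89) = 89 − 1 = 88 = 2^3 · 11.
g is a primitive root iff g^(88/q) ≢ 1 (mod 89) for each prime q ∈ {2, 11}.
g = 2: 2^44 ≡ 1 — hits 1, so not a primitive root.
g = 3: 3^44 ≡ 88; 3^8 ≡ 64 — none is 1, so 3 is a primitive root.
Hence the least primitive root of 89 is 3.

3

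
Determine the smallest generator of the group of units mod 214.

5

φ(214) = φ(2)·φ(107) = 1·106 = 106 = 2 · 53.
g is a primitive root iff g^(106/q) ≢ 1 (mod 214) for each prime q ∈ {2, 53}.
g = 2: gcd(2, 214) = 2 > 1, not a unit — skip.
g = 3: 3^53 ≡ 1 — hits 1, so not a primitive root.
g = 4: gcd(4, 214) = 2 > 1, not a unit — skip.
g = 5: 5^53 ≡ 213; 5^2 ≡ 25 — none is 1, so 5 is a primitive root.
Hence the least primitive root of 214 is 5.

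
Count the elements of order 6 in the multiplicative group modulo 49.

φ(49) = φ(7^2) = 7·(7−1) = 42 = 2 · 3 · 7.
In a cyclic group of order 42, there are φ(d) elements of order d for each divisor d of 42, and zero for non-divisors.
6 = 2 · 3 divides 42, and φ(6) = 2.

2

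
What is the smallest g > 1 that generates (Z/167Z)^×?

5

φ(167) = 167 − 1 = 166 = 2 · 83.
g is a primitive root iff g^(166/q) ≢ 1 (mod 167) for each prime q ∈ {2, 83}.
g = 2: 2^83 ≡ 1 — hits 1, so not a primitive root.
g = 3: 3^83 ≡ 1 — hits 1, so not a primitive root.
g = 4: 4^83 ≡ 1 — hits 1, so not a primitive root.
g = 5: 5^83 ≡ 166; 5^2 ≡ 25 — none is 1, so 5 is a primitive root.
So 5 is the smallest generator of (Z/167Z)^×.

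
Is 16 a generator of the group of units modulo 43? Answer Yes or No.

No

φ(43) = 43 − 1 = 42 = 2 · 3 · 7.
16 is a primitive root mod 43 iff 16^(φ(43)/q) ≢ 1 for every prime q | φ(43), i.e. q ∈ {2, 3, 7}.
16^21 ≡ 1 (mod 43)  [q = 2: ≡ 1 ✗]
16^14 ≡ 1 (mod 43)  [q = 3: ≡ 1 ✗]
16^6 ≡ 35 (mod 43)  [q = 7: ≢ 1 ✓]
Since 16^21 ≡ 1, the order of 16 divides 21 < 42, so 16 is not a primitive root.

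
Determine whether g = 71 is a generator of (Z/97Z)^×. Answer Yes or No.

Yes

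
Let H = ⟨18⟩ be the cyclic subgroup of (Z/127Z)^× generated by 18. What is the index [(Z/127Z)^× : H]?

By Lagrange's theorem, ord_127(18) divides φ(127) = 127 − 1 = 126 = 2 · 3^2 · 7.
Divisors of 126: 1, 2, 3, 6, 7, 9, 14, 18, 21, 42, 63, 126.
Compute 18^d (mod 127) for the divisors d until we hit 1:
18^1 ≡ 18
18^2 ≡ 70
18^3 ≡ 117
18^6 ≡ 100
18^7 ≡ 22
18^9 ≡ 16
18^14 ≡ 103
18^18 ≡ 2
18^21 ≡ 107
18^42 ≡ 19
18^63 ≡ 1
The order of 18 is 63, so the subgroup it generates has 63 elements.
The index is φ(127) / ord(18) = 126 / 63 = 2.

2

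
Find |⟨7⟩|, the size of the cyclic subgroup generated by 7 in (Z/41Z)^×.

40

The order of 7 must divide φ(41) = 41 − 1 = 40 = 2^3 · 5.
Divisors of 40: 1, 2, 4, 5, 8, 10, 20, 40.
Test each divisor d:
7^1 ≡ 7
7^2 ≡ 8
7^4 ≡ 23
7^5 ≡ 38
7^8 ≡ 37
7^10 ≡ 9
7^20 ≡ 40
7^40 ≡ 1
Therefore the multiplicative order of 7 modulo 41 is 40.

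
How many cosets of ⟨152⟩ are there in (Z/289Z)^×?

8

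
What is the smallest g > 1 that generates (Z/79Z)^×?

φ(79) = 79 − 1 = 78 = 2 · 3 · 13.
g is a primitive root iff g^(78/q) ≢ 1 (mod 79) for each prime q ∈ {2, 3, 13}.
g = 2: 2^39 ≡ 1 — hits 1, so not a primitive root.
g = 3: 3^39 ≡ 78; 3^26 ≡ 23; 3^6 ≡ 18 — none is 1, so 3 is a primitive root.
Hence the least primitive root of 79 is 3.

3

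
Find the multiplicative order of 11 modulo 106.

26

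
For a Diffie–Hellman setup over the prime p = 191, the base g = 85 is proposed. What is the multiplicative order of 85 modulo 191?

95

The order of 85 must divide φ(191) = 191 − 1 = 190 = 2 · 5 · 19.
Divisors of 190: 1, 2, 5, 10, 19, 38, 95, 190.
Check 85^d mod 191 for each divisor in increasing order:
85^1 ≡ 85 (mod 191)
85^2 ≡ 158 (mod 191)
85^5 ≡ 121 (mod 191)
85^10 ≡ 125 (mod 191)
85^19 ≡ 49 (mod 191)
85^38 ≡ 109 (mod 191)
85^95 ≡ 1 (mod 191) ✓
The smallest such exponent is 95, so the order of 85 is 95.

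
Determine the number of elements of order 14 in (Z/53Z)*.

0

φ(53) = 53 − 1 = 52 = 2^2 · 13.
(Z/53Z)^× is cyclic (|G| = 52); a cyclic group of order m has exactly φ(d) elements of each order d | m, and none otherwise.
Here 52 is not a multiple of 14, so there are no elements of order 14.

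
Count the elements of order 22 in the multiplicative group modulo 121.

10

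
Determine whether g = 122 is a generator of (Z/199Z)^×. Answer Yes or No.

φ(199) = 199 − 1 = 198 = 2 · 3^2 · 11.
It suffices to check that the order of 122 is not a proper divisor of 198: compute 122^(198/q) for q ∈ {2, 3, 11}.
122^99 ≡ 1 (mod 199)  [q = 2: ≡ 1 ✗]
122^66 ≡ 106 (mod 199)  [q = 3: ≢ 1 ✓]
122^18 ≡ 125 (mod 199)  [q = 11: ≢ 1 ✓]
The check at q = 2 fails, so 122 generates a proper subgroup.

No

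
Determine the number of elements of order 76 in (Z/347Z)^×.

φ(347) = 347 − 1 = 346 = 2 · 173.
In a cyclic group of order 346, there are φ(d) elements of order d for each divisor d of 346, and zero for non-divisors.
Here 346 is not a multiple of 76, so there are no elements of order 76.

0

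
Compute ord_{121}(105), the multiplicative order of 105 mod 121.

By Lagrange's theorem, ord_121(105) divides φ(121) = φ(11^2) = 11·(11−1) = 110 = 2 · 5 · 11.
Divisors of 110: 1, 2, 5, 10, 11, 22, 55, 110.
Check 105^d mod 121 for each divisor in increasing order:
105^1 ≡ 105 (mod 121)
105^2 ≡ 14 (mod 121)
105^5 ≡ 10 (mod 121)
105^10 ≡ 100 (mod 121)
105^11 ≡ 94 (mod 121)
105^22 ≡ 3 (mod 121)
105^55 ≡ 120 (mod 121)
105^110 ≡ 1 (mod 121) ✓
Hence ord(105) = 110.

110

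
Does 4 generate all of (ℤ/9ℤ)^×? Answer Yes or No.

No

φ(9) = φ(3^2) = 3·(3−1) = 6 = 2 · 3.
Test 4^(6/q) mod 9 for each prime factor q of 6:
4^3 ≡ 1 (mod 9)  [q = 2: ≡ 1 ✗]
4^2 ≡ 7 (mod 9)  [q = 3: ≢ 1 ✓]
The check at q = 2 fails, so 4 generates a proper subgroup.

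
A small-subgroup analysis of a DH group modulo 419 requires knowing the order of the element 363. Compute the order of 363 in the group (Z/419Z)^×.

209

ord(363) | φ(419) = 419 − 1 = 418 = 2 · 11 · 19.
Divisors of 418: 1, 2, 11, 19, 22, 38, 209, 418.
Compute 363^d (mod 419) for the divisors d until we hit 1:
363^1 ≡ 363 (mod 419)
363^2 ≡ 203 (mod 419)
363^11 ≡ 208 (mod 419)
363^19 ≡ 59 (mod 419)
363^22 ≡ 107 (mod 419)
363^38 ≡ 129 (mod 419)
363^209 ≡ 1 (mod 419) ✓
The smallest such exponent is 209, so the order of 363 is 209.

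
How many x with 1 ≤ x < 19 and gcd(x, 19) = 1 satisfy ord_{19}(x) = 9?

φ(19) = 19 − 1 = 18 = 2 · 3^2.
Since (Z/19Z)^× is cyclic of order 18, the number of elements of order d is φ(d) when d | 18 and 0 otherwise.
9 = 3^2 divides 18, and φ(9) = 6.

6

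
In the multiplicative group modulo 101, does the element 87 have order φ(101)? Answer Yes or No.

φ(101) = 101 − 1 = 100 = 2^2 · 5^2.
Test 87^(100/q) mod 101 for each prime factor q of 100:
87^50 ≡ 1 (mod 101)  [q = 2: ≡ 1 ✗]
87^20 ≡ 1 (mod 101)  [q = 5: ≡ 1 ✗]
87^50 ≡ 1 shows ord(87) | 50, strictly less than φ(101); not a primitive root.

No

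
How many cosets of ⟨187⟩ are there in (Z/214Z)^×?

1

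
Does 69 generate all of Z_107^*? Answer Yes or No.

φ(107) = 107 − 1 = 106 = 2 · 53.
Test 69^(106/q) mod 107 for each prime factor q of 106:
69^53 ≡ 1 (mod 107)  [q = 2: ≡ 1 ✗]
69^2 ≡ 53 (mod 107)  [q = 53: ≢ 1 ✓]
The check at q = 2 fails, so 69 generates a proper subgroup.

No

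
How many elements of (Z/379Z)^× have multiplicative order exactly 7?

φ(379) = 379 − 1 = 378 = 2 · 3^3 · 7.
In a cyclic group of order 378, there are φ(d) elements of order d for each divisor d of 378, and zero for non-divisors.
7 | 378, and φ(7) = 7 − 1 = 6.

6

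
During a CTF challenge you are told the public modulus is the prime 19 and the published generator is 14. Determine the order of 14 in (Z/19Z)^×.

Since 14 ∈ (Z/19Z)^×, its order divides φ(19) = 19 − 1 = 18 = 2 · 3^2.
Divisors of 18: 1, 2, 3, 6, 9, 18.
Check 14^d mod 19 for each divisor in increasing order:
14^1 ≡ 14
14^2 ≡ 6
14^3 ≡ 8
14^6 ≡ 7
14^9 ≡ 18
14^18 ≡ 1
Hence ord(14) = 18.

18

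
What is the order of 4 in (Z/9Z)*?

The order of 4 must divide φ(9) = φ(3^2) = 3·(3−1) = 6 = 2 · 3.
Divisors of 6: 1, 2, 3, 6.
Compute 4^d (mod 9) for the divisors d until we hit 1:
4^1 ≡ 4 (mod 9)
4^2 ≡ 7 (mod 9)
4^3 ≡ 1 (mod 9) ✓
The smallest such exponent is 3, so the order of 4 is 3.

3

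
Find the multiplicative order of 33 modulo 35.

Since 33 ∈ (Z/35Z)^×, its order divides φ(35) = φ(5·7) = (5−1)·(7−1) = 4·6 = 24 = 2^3 · 3.
Divisors of 24: 1, 2, 3, 4, 6, 8, 12, 24.
Check 33^d mod 35 for each divisor in increasing order:
33^1 ≡ 33 (mod 35)
33^2 ≡ 4 (mod 35)
33^3 ≡ 27 (mod 35)
33^4 ≡ 16 (mod 35)
33^6 ≡ 29 (mod 35)
33^8 ≡ 11 (mod 35)
33^12 ≡ 1 (mod 35) ✓
Hence ord(33) = 12.

12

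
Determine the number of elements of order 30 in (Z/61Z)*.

8

φ(61) = 61 − 1 = 60 = 2^2 · 3 · 5.
In a cyclic group of order 60, there are φ(d) elements of order d for each divisor d of 60, and zero for non-divisors.
30 = 2 · 3 · 5 divides 60, and φ(30) = 8.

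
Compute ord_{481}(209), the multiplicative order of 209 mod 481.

36

The order of 209 must divide φ(481) = φ(13·37) = (13−1)·(37−1) = 12·36 = 432 = 2^4 · 3^3.
Divisors of 432: 1, 2, 3, 4, 6, 8, 9, 12, 16, 18, 24, 27, 36, 48, 54, 72, 108, 144, 216, 432.
Evaluate successive powers at the divisors of 432:
209^1 ≡ 209 (mod 481)
209^2 ≡ 391 (mod 481)
209^3 ≡ 430 (mod 481)
209^4 ≡ 404 (mod 481)
209^6 ≡ 196 (mod 481)
209^8 ≡ 157 (mod 481)
209^9 ≡ 105 (mod 481)
209^12 ≡ 417 (mod 481)
209^16 ≡ 118 (mod 481)
209^18 ≡ 443 (mod 481)
209^24 ≡ 248 (mod 481)
209^27 ≡ 339 (mod 481)
209^36 ≡ 1 (mod 481) ✓
So ord_481(209) = 36.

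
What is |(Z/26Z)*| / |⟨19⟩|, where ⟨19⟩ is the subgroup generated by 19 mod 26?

1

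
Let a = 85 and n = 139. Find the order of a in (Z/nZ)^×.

138

The order of 85 must divide φ(139) = 139 − 1 = 138 = 2 · 3 · 23.
Divisors of 138: 1, 2, 3, 6, 23, 46, 69, 138.
Evaluate successive powers at the divisors of 138:
85^1 ≡ 85 (mod 139)
85^2 ≡ 136 (mod 139)
85^3 ≡ 23 (mod 139)
85^6 ≡ 112 (mod 139)
85^23 ≡ 97 (mod 139)
85^46 ≡ 96 (mod 139)
85^69 ≡ 138 (mod 139)
85^138 ≡ 1 (mod 139) ✓
Therefore the multiplicative order of 85 modulo 139 is 138.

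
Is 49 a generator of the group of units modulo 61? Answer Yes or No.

No

φ(61) = 61 − 1 = 60 = 2^2 · 3 · 5.
It suffices to check that the order of 49 is not a proper divisor of 60: compute 49^(60/q) for q ∈ {2, 3, 5}.
49^30 ≡ 1 (mod 61)  [q = 2: ≡ 1 ✗]
49^20 ≡ 13 (mod 61)  [q = 3: ≢ 1 ✓]
49^12 ≡ 58 (mod 61)  [q = 5: ≢ 1 ✓]
49^30 ≡ 1 shows ord(49) | 30, strictly less than φ(61); not a primitive root.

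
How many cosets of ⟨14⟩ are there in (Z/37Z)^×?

3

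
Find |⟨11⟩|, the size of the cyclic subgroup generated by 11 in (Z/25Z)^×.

5

By Lagrange's theorem, ord_25(11) divides φ(25) = φ(5^2) = 5·(5−1) = 20 = 2^2 · 5.
Divisors of 20: 1, 2, 4, 5, 10, 20.
Check 11^d mod 25 for each divisor in increasing order:
11^1 ≡ 11
11^2 ≡ 21
11^4 ≡ 16
11^5 ≡ 1
Therefore the multiplicative order of 11 modulo 25 is 5.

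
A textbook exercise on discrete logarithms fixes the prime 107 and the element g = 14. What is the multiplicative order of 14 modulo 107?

53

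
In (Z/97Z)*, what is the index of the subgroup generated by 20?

3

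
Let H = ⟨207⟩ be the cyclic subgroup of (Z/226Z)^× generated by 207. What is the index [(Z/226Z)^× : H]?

The order of 207 must divide φ(226) = φ(2)·φ(113) = 1·112 = 112 = 2^4 · 7.
Divisors of 112: 1, 2, 4, 7, 8, 14, 16, 28, 56, 112.
Compute 207^d (mod 226) for the divisors d until we hit 1:
207^1 ≡ 207 (mod 226)
207^2 ≡ 135 (mod 226)
207^4 ≡ 145 (mod 226)
207^7 ≡ 71 (mod 226)
207^8 ≡ 7 (mod 226)
207^14 ≡ 69 (mod 226)
207^16 ≡ 49 (mod 226)
207^28 ≡ 15 (mod 226)
207^56 ≡ 225 (mod 226)
207^112 ≡ 1 (mod 226) ✓
The order of 207 is 112, so the subgroup it generates has 112 elements.
Index = |(Z/226Z)^×| / |⟨207⟩| = 112 / 112 = 1.

1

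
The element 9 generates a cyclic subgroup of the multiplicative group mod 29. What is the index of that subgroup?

The order of 9 must divide φ(29) = 29 − 1 = 28 = 2^2 · 7.
Divisors of 28: 1, 2, 4, 7, 14, 28.
Evaluate successive powers at the divisors of 28:
9^1 ≡ 9
9^2 ≡ 23
9^4 ≡ 7
9^7 ≡ 28
9^14 ≡ 1
Thus |⟨9⟩| = ord(9) = 14.
Index = |(Z/29Z)^×| / |⟨9⟩| = 28 / 14 = 2.

2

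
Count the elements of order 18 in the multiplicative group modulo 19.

6

φ(19) = 19 − 1 = 18 = 2 · 3^2.
Since (Z/19Z)^× is cyclic of order 18, the number of elements of order d is φ(d) when d | 18 and 0 otherwise.
18 = 2 · 3^2 divides 18, and φ(18) = 6.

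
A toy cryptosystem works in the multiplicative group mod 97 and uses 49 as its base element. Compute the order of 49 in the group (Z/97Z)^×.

48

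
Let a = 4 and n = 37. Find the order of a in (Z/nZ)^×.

By Lagrange's theorem, ord_37(4) divides φ(37) = 37 − 1 = 36 = 2^2 · 3^2.
Divisors of 36: 1, 2, 3, 4, 6, 9, 12, 18, 36.
Test each divisor d:
4^1 ≡ 4 (mod 37)
4^2 ≡ 16 (mod 37)
4^3 ≡ 27 (mod 37)
4^4 ≡ 34 (mod 37)
4^6 ≡ 26 (mod 37)
4^9 ≡ 36 (mod 37)
4^12 ≡ 10 (mod 37)
4^18 ≡ 1 (mod 37) ✓
So ord_37(4) = 18.

18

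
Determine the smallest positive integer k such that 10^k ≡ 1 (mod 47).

ord(10) | φ(47) = 47 − 1 = 46 = 2 · 23.
Divisors of 46: 1, 2, 23, 46.
Test each divisor d:
10^1 ≡ 10 (mod 47)
10^2 ≡ 6 (mod 47)
10^23 ≡ 46 (mod 47)
10^46 ≡ 1 (mod 47) ✓
The smallest such exponent is 46, so the order of 10 is 46.

46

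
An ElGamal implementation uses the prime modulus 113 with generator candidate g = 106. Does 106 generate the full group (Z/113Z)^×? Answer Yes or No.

No

φ(113) = 113 − 1 = 112 = 2^4 · 7.
Test 106^(112/q) mod 113 for each prime factor q of 112:
106^56 ≡ 1 (mod 113)  [q = 2: ≡ 1 ✗]
106^16 ≡ 49 (mod 113)  [q = 7: ≢ 1 ✓]
The check at q = 2 fails, so 106 generates a proper subgroup.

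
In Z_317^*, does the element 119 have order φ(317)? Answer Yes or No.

Yes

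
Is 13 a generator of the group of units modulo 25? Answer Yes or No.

φ(25) = φ(5^2) = 5·(5−1) = 20 = 2^2 · 5.
13 is a primitive root mod 25 iff 13^(φ(25)/q) ≢ 1 for every prime q | φ(25), i.e. q ∈ {2, 5}.
13^10 ≡ 24 (mod 25)  [q = 2: ≢ 1 ✓]
13^4 ≡ 11 (mod 25)  [q = 5: ≢ 1 ✓]
All checks pass, so 13 has order 20 and is a primitive root modulo 25.

Yes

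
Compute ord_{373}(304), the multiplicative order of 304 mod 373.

ord(304) | φ(373) = 373 − 1 = 372 = 2^2 · 3 · 31.
Divisors of 372: 1, 2, 3, 4, 6, 12, 31, 62, 93, 124, 186, 372.
Test each divisor d:
304^1 ≡ 304 (mod 373)
304^2 ≡ 285 (mod 373)
304^3 ≡ 104 (mod 373)
304^4 ≡ 284 (mod 373)
304^6 ≡ 372 (mod 373)
304^12 ≡ 1 (mod 373) ✓
Therefore the multiplicative order of 304 modulo 373 is 12.

12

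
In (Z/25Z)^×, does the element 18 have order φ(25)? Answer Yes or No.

No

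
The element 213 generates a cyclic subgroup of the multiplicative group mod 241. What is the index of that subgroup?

By Lagrange's theorem, ord_241(213) divides φ(241) = 241 − 1 = 240 = 2^4 · 3 · 5.
Divisors of 240: 1, 2, 3, 4, 5, 6, 8, 10, 12, 15, 16, 20, 24, 30, 40, 48, 60, 80, 120, 240.
Evaluate successive powers at the divisors of 240:
213^1 ≡ 213 (mod 241)
213^2 ≡ 61 (mod 241)
213^3 ≡ 220 (mod 241)
213^4 ≡ 106 (mod 241)
213^5 ≡ 165 (mod 241)
213^6 ≡ 200 (mod 241)
213^8 ≡ 150 (mod 241)
213^10 ≡ 233 (mod 241)
213^12 ≡ 235 (mod 241)
213^15 ≡ 126 (mod 241)
213^16 ≡ 87 (mod 241)
213^20 ≡ 64 (mod 241)
213^24 ≡ 36 (mod 241)
213^30 ≡ 211 (mod 241)
213^40 ≡ 240 (mod 241)
213^48 ≡ 91 (mod 241)
213^60 ≡ 177 (mod 241)
213^80 ≡ 1 (mod 241) ✓
The order of 213 is 80, so the subgroup it generates has 80 elements.
[(Z/241Z)^× : ⟨213⟩] = 240/80 = 3.

3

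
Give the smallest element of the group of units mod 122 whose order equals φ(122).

φ(122) = φ(2)·φ(61) = 1·60 = 60 = 2^2 · 3 · 5.
Test candidates g = 2, 3, … against the prime factors q ∈ {2, 3, 5} of φ(122): g is a generator iff g^(60/q) ≢ 1 for every such q.
g = 2: gcd(2, 122) = 2 > 1, not a unit — skip.
g = 3: 3^30 ≡ 1 — hits 1, so not a primitive root.
g = 4: gcd(4, 122) = 2 > 1, not a unit — skip.
g = 5: 5^30 ≡ 1 — hits 1, so not a primitive root.
g = 6: gcd(6, 122) = 2 > 1, not a unit — skip.
g = 7: 7^30 ≡ 121; 7^20 ≡ 47; 7^12 ≡ 95 — none is 1, so 7 is a primitive root.
So 7 is the smallest generator of (Z/122Z)^×.

7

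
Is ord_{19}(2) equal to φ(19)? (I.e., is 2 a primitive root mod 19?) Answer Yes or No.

Yes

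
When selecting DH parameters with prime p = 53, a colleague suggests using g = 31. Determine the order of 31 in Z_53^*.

52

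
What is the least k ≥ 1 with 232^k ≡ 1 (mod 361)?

171

The order of 232 must divide φ(361) = φ(19^2) = 19·(19−1) = 342 = 2 · 3^2 · 19.
Divisors of 342: 1, 2, 3, 6, 9, 18, 19, 38, 57, 114, 171, 342.
Compute 232^d (mod 361) for the divisors d until we hit 1:
232^1 ≡ 232
232^2 ≡ 35
232^3 ≡ 178
232^6 ≡ 277
232^9 ≡ 210
232^18 ≡ 58
232^19 ≡ 99
232^38 ≡ 54
232^57 ≡ 292
232^114 ≡ 68
232^171 ≡ 1
The smallest such exponent is 171, so the order of 232 is 171.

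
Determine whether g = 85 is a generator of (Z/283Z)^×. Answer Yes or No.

φ(283) = 283 − 1 = 282 = 2 · 3 · 47.
An element g generates (Z/283Z)^× iff g^(282/q) ≢ 1 (mod 283) for each prime q ∈ {2, 3, 47}.
85^141 ≡ 1 (mod 283)  [q = 2: ≡ 1 ✗]
85^94 ≡ 238 (mod 283)  [q = 3: ≢ 1 ✓]
85^6 ≡ 225 (mod 283)  [q = 47: ≢ 1 ✓]
The check at q = 2 fails, so 85 generates a proper subgroup.

No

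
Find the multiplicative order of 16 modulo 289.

By Lagrange's theorem, ord_289(16) divides φ(289) = φ(17^2) = 17·(17−1) = 272 = 2^4 · 17.
Divisors of 272: 1, 2, 4, 8, 16, 17, 34, 68, 136, 272.
Compute 16^d (mod 289) for the divisors d until we hit 1:
16^1 ≡ 16 (mod 289)
16^2 ≡ 256 (mod 289)
16^4 ≡ 222 (mod 289)
16^8 ≡ 154 (mod 289)
16^16 ≡ 18 (mod 289)
16^17 ≡ 288 (mod 289)
16^34 ≡ 1 (mod 289) ✓
The smallest such exponent is 34, so the order of 16 is 34.

34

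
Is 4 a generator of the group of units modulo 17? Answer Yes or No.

No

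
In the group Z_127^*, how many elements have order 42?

12

φ(127) = 127 − 1 = 126 = 2 · 3^2 · 7.
In a cyclic group of order 126, there are φ(d) elements of order d for each divisor d of 126, and zero for non-divisors.
42 = 2 · 3 · 7 divides 126, and φ(42) = 12.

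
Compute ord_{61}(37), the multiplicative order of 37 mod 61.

20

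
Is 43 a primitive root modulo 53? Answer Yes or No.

φ(53) = 53 − 1 = 52 = 2^2 · 13.
43 is a primitive root mod 53 iff 43^(φ(53)/q) ≢ 1 for every prime q | φ(53), i.e. q ∈ {2, 13}.
43^26 ≡ 1 (mod 53)  [q = 2: ≡ 1 ✗]
43^4 ≡ 36 (mod 53)  [q = 13: ≢ 1 ✓]
The check at q = 2 fails, so 43 generates a proper subgroup.

No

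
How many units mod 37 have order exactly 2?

φ(37) = 37 − 1 = 36 = 2^2 · 3^2.
In a cyclic group of order 36, there are φ(d) elements of order d for each divisor d of 36, and zero for non-divisors.
2 | 36, and φ(2) = 2 − 1 = 1.

1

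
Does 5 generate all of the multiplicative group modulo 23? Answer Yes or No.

Yes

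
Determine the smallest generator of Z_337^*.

φ(337) = 337 − 1 = 336 = 2^4 · 3 · 7.
Test candidates g = 2, 3, … against the prime factors q ∈ {2, 3, 7} of φ(337): g is a generator iff g^(336/q) ≢ 1 for every such q.
g = 2: 2^168 ≡ 1 — hits 1, so not a primitive root.
g = 3: 3^168 ≡ 1 — hits 1, so not a primitive root.
g = 4: 4^168 ≡ 1 — hits 1, so not a primitive root.
g = 5: 5^168 ≡ 336; 5^112 ≡ 1 — hits 1, so not a primitive root.
g = 6: 6^168 ≡ 1 — hits 1, so not a primitive root.
g = 7: 7^168 ≡ 1 — hits 1, so not a primitive root.
g = 8: 8^168 ≡ 1 — hits 1, so not a primitive root.
g = 9: 9^168 ≡ 1 — hits 1, so not a primitive root.
g = 10: 10^168 ≡ 336; 10^112 ≡ 128; 10^48 ≡ 175 — none is 1, so 10 is a primitive root.
Hence the least primitive root of 337 is 10.

10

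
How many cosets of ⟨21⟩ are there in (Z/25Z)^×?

The order of 21 must divide φ(25) = φ(5^2) = 5·(5−1) = 20 = 2^2 · 5.
Divisors of 20: 1, 2, 4, 5, 10, 20.
Evaluate successive powers at the divisors of 20:
21^1 ≡ 21 (mod 25)
21^2 ≡ 16 (mod 25)
21^4 ≡ 6 (mod 25)
21^5 ≡ 1 (mod 25) ✓
So ord_25(21) = 5, hence |⟨21⟩| = 5.
The index is φ(25) / ord(21) = 20 / 5 = 4.

4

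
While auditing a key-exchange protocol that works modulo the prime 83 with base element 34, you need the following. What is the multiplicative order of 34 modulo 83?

82

ord(34) | φ(83) = 83 − 1 = 82 = 2 · 41.
Divisors of 82: 1, 2, 41, 82.
Evaluate successive powers at the divisors of 82:
34^1 ≡ 34 (mod 83)
34^2 ≡ 77 (mod 83)
34^41 ≡ 82 (mod 83)
34^82 ≡ 1 (mod 83) ✓
Therefore the multiplicative order of 34 modulo 83 is 82.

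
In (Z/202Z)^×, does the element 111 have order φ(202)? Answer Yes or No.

φ(202) = φ(2)·φ(101) = 1·100 = 100 = 2^2 · 5^2.
111 is a primitive root mod 202 iff 111^(φ(202)/q) ≢ 1 for every prime q | φ(202), i.e. q ∈ {2, 5}.
111^50 ≡ 201 (mod 202)  [q = 2: ≢ 1 ✓]
111^20 ≡ 1 (mod 202)  [q = 5: ≡ 1 ✗]
111^20 ≡ 1 shows ord(111) | 20, strictly less than φ(202); not a primitive root.

No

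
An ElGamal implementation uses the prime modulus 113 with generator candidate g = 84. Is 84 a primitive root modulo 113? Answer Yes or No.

Yes

φ(113) = 113 − 1 = 112 = 2^4 · 7.
It suffices to check that the order of 84 is not a proper divisor of 112: compute 84^(112/q) for q ∈ {2, 7}.
84^56 ≡ 112 (mod 113)  [q = 2: ≢ 1 ✓]
84^16 ≡ 109 (mod 113)  [q = 7: ≢ 1 ✓]
Every test exponent gives a nontrivial residue, hence 84 generates the full group.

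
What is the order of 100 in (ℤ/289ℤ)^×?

136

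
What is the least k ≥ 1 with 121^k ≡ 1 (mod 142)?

35

ord(121) | φ(142) = φ(2)·φ(71) = 1·70 = 70 = 2 · 5 · 7.
Divisors of 70: 1, 2, 5, 7, 10, 14, 35, 70.
Check 121^d mod 142 for each divisor in increasing order:
121^1 ≡ 121 (mod 142)
121^2 ≡ 15 (mod 142)
121^5 ≡ 103 (mod 142)
121^7 ≡ 125 (mod 142)
121^10 ≡ 101 (mod 142)
121^14 ≡ 5 (mod 142)
121^35 ≡ 1 (mod 142) ✓
Hence ord(121) = 35.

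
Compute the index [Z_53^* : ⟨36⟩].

4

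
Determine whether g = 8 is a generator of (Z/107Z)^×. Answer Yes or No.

Yes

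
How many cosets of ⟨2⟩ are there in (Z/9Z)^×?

1

Since 2 ∈ (Z/9Z)^×, its order divides φ(9) = φ(3^2) = 3·(3−1) = 6 = 2 · 3.
Divisors of 6: 1, 2, 3, 6.
Compute 2^d (mod 9) for the divisors d until we hit 1:
2^1 ≡ 2 (mod 9)
2^2 ≡ 4 (mod 9)
2^3 ≡ 8 (mod 9)
2^6 ≡ 1 (mod 9) ✓
Thus |⟨2⟩| = ord(2) = 6.
The index is φ(9) / ord(2) = 6 / 6 = 1.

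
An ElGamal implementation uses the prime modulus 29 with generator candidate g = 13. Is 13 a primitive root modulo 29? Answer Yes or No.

No

φ(29) = 29 − 1 = 28 = 2^2 · 7.
It suffices to check that the order of 13 is not a proper divisor of 28: compute 13^(28/q) for q ∈ {2, 7}.
13^14 ≡ 1 (mod 29)  [q = 2: ≡ 1 ✗]
13^4 ≡ 25 (mod 29)  [q = 7: ≢ 1 ✓]
Since 13^14 ≡ 1, the order of 13 divides 14 < 28, so 13 is not a primitive root.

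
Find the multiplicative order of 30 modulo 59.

By Lagrange's theorem, ord_59(30) divides φ(59) = 59 − 1 = 58 = 2 · 29.
Divisors of 58: 1, 2, 29, 58.
Evaluate successive powers at the divisors of 58:
30^1 ≡ 30 (mod 59)
30^2 ≡ 15 (mod 59)
30^29 ≡ 58 (mod 59)
30^58 ≡ 1 (mod 59) ✓
So ord_59(30) = 58.

58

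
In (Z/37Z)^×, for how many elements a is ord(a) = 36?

12

φ(37) = 37 − 1 = 36 = 2^2 · 3^2.
Since (Z/37Z)^× is cyclic of order 36, the number of elements of order d is φ(d) when d | 36 and 0 otherwise.
36 = 2^2 · 3^2 divides 36, and φ(36) = 12.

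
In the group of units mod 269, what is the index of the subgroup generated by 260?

Since 260 ∈ (Z/269Z)^×, its order divides φ(269) = 269 − 1 = 268 = 2^2 · 67.
Divisors of 268: 1, 2, 4, 67, 134, 268.
Evaluate successive powers at the divisors of 268:
260^1 ≡ 260
260^2 ≡ 81
260^4 ≡ 105
260^67 ≡ 1
Thus |⟨260⟩| = ord(260) = 67.
Index = |(Z/269Z)^×| / |⟨260⟩| = 268 / 67 = 4.

4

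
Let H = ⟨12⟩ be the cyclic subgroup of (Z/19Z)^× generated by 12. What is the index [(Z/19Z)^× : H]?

3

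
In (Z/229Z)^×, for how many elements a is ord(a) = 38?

18

φ(229) = 229 − 1 = 228 = 2^2 · 3 · 19.
In a cyclic group of order 228, there are φ(d) elements of order d for each divisor d of 228, and zero for non-divisors.
38 = 2 · 19 divides 228, and φ(38) = 18.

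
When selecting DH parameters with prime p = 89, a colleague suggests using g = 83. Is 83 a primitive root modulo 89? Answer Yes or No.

Yes

φ(89) = 89 − 1 = 88 = 2^3 · 11.
An element g generates (Z/89Z)^× iff g^(88/q) ≢ 1 (mod 89) for each prime q ∈ {2, 11}.
83^44 ≡ 88 (mod 89)  [q = 2: ≢ 1 ✓]
83^8 ≡ 8 (mod 89)  [q = 11: ≢ 1 ✓]
All checks pass, so 83 has order 88 and is a primitive root modulo 89.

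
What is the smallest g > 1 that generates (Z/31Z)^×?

3

φ(31) = 31 − 1 = 30 = 2 · 3 · 5.
Test candidates g = 2, 3, … against the prime factors q ∈ {2, 3, 5} of φ(31): g is a generator iff g^(30/q) ≢ 1 for every such q.
g = 2: 2^15 ≡ 1 — hits 1, so not a primitive root.
g = 3: 3^15 ≡ 30; 3^10 ≡ 25; 3^6 ≡ 16 — none is 1, so 3 is a primitive root.
So 3 is the smallest generator of (Z/31Z)^×.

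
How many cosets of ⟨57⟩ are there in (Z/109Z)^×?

By Lagrange's theorem, ord_109(57) divides φ(109) = 109 − 1 = 108 = 2^2 · 3^3.
Divisors of 108: 1, 2, 3, 4, 6, 9, 12, 18, 27, 36, 54, 108.
Evaluate successive powers at the divisors of 108:
57^1 ≡ 57 (mod 109)
57^2 ≡ 88 (mod 109)
57^3 ≡ 2 (mod 109)
57^4 ≡ 5 (mod 109)
57^6 ≡ 4 (mod 109)
57^9 ≡ 8 (mod 109)
57^12 ≡ 16 (mod 109)
57^18 ≡ 64 (mod 109)
57^27 ≡ 76 (mod 109)
57^36 ≡ 63 (mod 109)
57^54 ≡ 108 (mod 109)
57^108 ≡ 1 (mod 109) ✓
The order of 57 is 108, so the subgroup it generates has 108 elements.
The index is φ(109) / ord(57) = 108 / 108 = 1.

1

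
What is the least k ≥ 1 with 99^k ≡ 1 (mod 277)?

By Lagrange's theorem, ord_277(99) divides φ(277) = 277 − 1 = 276 = 2^2 · 3 · 23.
Divisors of 276: 1, 2, 3, 4, 6, 12, 23, 46, 69, 92, 138, 276.
Test each divisor d:
99^1 ≡ 99 (mod 277)
99^2 ≡ 106 (mod 277)
99^3 ≡ 245 (mod 277)
99^4 ≡ 156 (mod 277)
99^6 ≡ 193 (mod 277)
99^12 ≡ 131 (mod 277)
99^23 ≡ 95 (mod 277)
99^46 ≡ 161 (mod 277)
99^69 ≡ 60 (mod 277)
99^92 ≡ 160 (mod 277)
99^138 ≡ 276 (mod 277)
99^276 ≡ 1 (mod 277) ✓
Therefore the multiplicative order of 99 modulo 277 is 276.

276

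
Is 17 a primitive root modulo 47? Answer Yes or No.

φ(47) = 47 − 1 = 46 = 2 · 23.
An element g generates (Z/47Z)^× iff g^(46/q) ≢ 1 (mod 47) for each prime q ∈ {2, 23}.
17^23 ≡ 1 (mod 47)  [q = 2: ≡ 1 ✗]
17^2 ≡ 7 (mod 47)  [q = 23: ≢ 1 ✓]
The check at q = 2 fails, so 17 generates a proper subgroup.

No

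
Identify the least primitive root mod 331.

3

φ(331) = 331 − 1 = 330 = 2 · 3 · 5 · 11.
Test candidates g = 2, 3, … against the prime factors q ∈ {2, 3, 5, 11} of φ(331): g is a generator iff g^(330/q) ≢ 1 for every such q.
g = 2: 2^165 ≡ 330; 2^110 ≡ 299; 2^66 ≡ 64; 2^30 ≡ 1 — hits 1, so not a primitive root.
g = 3: 3^165 ≡ 330; 3^110 ≡ 299; 3^66 ≡ 64; 3^30 ≡ 270 — none is 1, so 3 is a primitive root.
So 3 is the smallest generator of (Z/331Z)^×.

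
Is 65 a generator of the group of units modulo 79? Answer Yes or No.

φ(79) = 79 − 1 = 78 = 2 · 3 · 13.
Test 65^(78/q) mod 79 for each prime factor q of 78:
65^39 ≡ 1 (mod 79)  [q = 2: ≡ 1 ✗]
65^26 ≡ 1 (mod 79)  [q = 3: ≡ 1 ✗]
65^6 ≡ 46 (mod 79)  [q = 13: ≢ 1 ✓]
65^39 ≡ 1 shows ord(65) | 39, strictly less than φ(79); not a primitive root.

No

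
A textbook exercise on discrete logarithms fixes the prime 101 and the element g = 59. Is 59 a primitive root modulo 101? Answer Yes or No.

φ(101) = 101 − 1 = 100 = 2^2 · 5^2.
Test 59^(100/q) mod 101 for each prime factor q of 100:
59^50 ≡ 100 (mod 101)  [q = 2: ≢ 1 ✓]
59^20 ≡ 84 (mod 101)  [q = 5: ≢ 1 ✓]
All checks pass, so 59 has order 100 and is a primitive root modulo 101.

Yes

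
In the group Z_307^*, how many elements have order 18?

φ(307) = 307 − 1 = 306 = 2 · 3^2 · 17.
(Z/307Z)^× is cyclic (|G| = 306); a cyclic group of order m has exactly φ(d) elements of each order d | m, and none otherwise.
18 = 2 · 3^2 divides 306, and φ(18) = 6.

6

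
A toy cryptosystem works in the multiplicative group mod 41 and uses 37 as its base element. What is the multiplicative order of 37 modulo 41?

The order of 37 must divide φ(41) = 41 − 1 = 40 = 2^3 · 5.
Divisors of 40: 1, 2, 4, 5, 8, 10, 20, 40.
Check 37^d mod 41 for each divisor in increasing order:
37^1 ≡ 37
37^2 ≡ 16
37^4 ≡ 10
37^5 ≡ 1
Therefore the multiplicative order of 37 modulo 41 is 5.

5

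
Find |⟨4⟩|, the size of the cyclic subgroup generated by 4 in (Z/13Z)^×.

6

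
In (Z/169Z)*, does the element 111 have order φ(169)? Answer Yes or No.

Yes

φ(169) = φ(13^2) = 13·(13−1) = 156 = 2^2 · 3 · 13.
It suffices to check that the order of 111 is not a proper divisor of 156: compute 111^(156/q) for q ∈ {2, 3, 13}.
111^78 ≡ 168 (mod 169)  [q = 2: ≢ 1 ✓]
111^52 ≡ 22 (mod 169)  [q = 3: ≢ 1 ✓]
111^12 ≡ 79 (mod 169)  [q = 13: ≢ 1 ✓]
None equal 1, so ord_169(111) = 156: 111 is a primitive root.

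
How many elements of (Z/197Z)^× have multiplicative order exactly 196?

φ(197) = 197 − 1 = 196 = 2^2 · 7^2.
Since (Z/197Z)^× is cyclic of order 196, the number of elements of order d is φ(d) when d | 196 and 0 otherwise.
196 = 2^2 · 7^2 divides 196, and φ(196) = 84.

84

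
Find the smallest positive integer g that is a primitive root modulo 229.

φ(229) = 229 − 1 = 228 = 2^2 · 3 · 19.
Test candidates g = 2, 3, … against the prime factors q ∈ {2, 3, 19} of φ(229): g is a generator iff g^(228/q) ≢ 1 for every such q.
g = 2: 2^114 ≡ 228; 2^76 ≡ 1 — hits 1, so not a primitive root.
g = 3: 3^114 ≡ 1 — hits 1, so not a primitive root.
g = 4: 4^114 ≡ 1 — hits 1, so not a primitive root.
g = 5: 5^114 ≡ 1 — hits 1, so not a primitive root.
g = 6: 6^114 ≡ 228; 6^76 ≡ 134; 6^12 ≡ 165 — none is 1, so 6 is a primitive root.
Hence the least primitive root of 229 is 6.

6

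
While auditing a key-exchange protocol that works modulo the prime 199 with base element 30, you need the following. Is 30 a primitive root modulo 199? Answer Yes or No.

φ(199) = 199 − 1 = 198 = 2 · 3^2 · 11.
An element g generates (Z/199Z)^× iff g^(198/q) ≢ 1 (mod 199) for each prime q ∈ {2, 3, 11}.
30^99 ≡ 198 (mod 199)  [q = 2: ≢ 1 ✓]
30^66 ≡ 92 (mod 199)  [q = 3: ≢ 1 ✓]
30^18 ≡ 139 (mod 199)  [q = 11: ≢ 1 ✓]
Every test exponent gives a nontrivial residue, hence 30 generates the full group.

Yes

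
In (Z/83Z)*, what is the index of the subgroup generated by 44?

2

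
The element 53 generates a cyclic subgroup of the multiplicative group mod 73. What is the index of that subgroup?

By Lagrange's theorem, ord_73(53) divides φ(73) = 73 − 1 = 72 = 2^3 · 3^2.
Divisors of 72: 1, 2, 3, 4, 6, 8, 9, 12, 18, 24, 36, 72.
Check 53^d mod 73 for each divisor in increasing order:
53^1 ≡ 53 (mod 73)
53^2 ≡ 35 (mod 73)
53^3 ≡ 30 (mod 73)
53^4 ≡ 57 (mod 73)
53^6 ≡ 24 (mod 73)
53^8 ≡ 37 (mod 73)
53^9 ≡ 63 (mod 73)
53^12 ≡ 65 (mod 73)
53^18 ≡ 27 (mod 73)
53^24 ≡ 64 (mod 73)
53^36 ≡ 72 (mod 73)
53^72 ≡ 1 (mod 73) ✓
So ord_73(53) = 72, hence |⟨53⟩| = 72.
The index is φ(73) / ord(53) = 72 / 72 = 1.

1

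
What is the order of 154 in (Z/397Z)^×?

The order of 154 must divide φ(397) = 397 − 1 = 396 = 2^2 · 3^2 · 11.
Divisors of 396: 1, 2, 3, 4, 6, 9, 11, 12, 18, 22, 33, 36, 44, 66, 99, 132, 198, 396.
Test each divisor d:
154^1 ≡ 154 (mod 397)
154^2 ≡ 293 (mod 397)
154^3 ≡ 261 (mod 397)
154^4 ≡ 97 (mod 397)
154^6 ≡ 234 (mod 397)
154^9 ≡ 333 (mod 397)
154^11 ≡ 304 (mod 397)
154^12 ≡ 367 (mod 397)
154^18 ≡ 126 (mod 397)
154^22 ≡ 312 (mod 397)
154^33 ≡ 362 (mod 397)
154^36 ≡ 393 (mod 397)
154^44 ≡ 79 (mod 397)
154^66 ≡ 34 (mod 397)
154^99 ≡ 1 (mod 397) ✓
Hence ord(154) = 99.

99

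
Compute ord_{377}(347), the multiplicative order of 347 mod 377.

6

ord(347) | φ(377) = φ(13·29) = (13−1)·(29−1) = 12·28 = 336 = 2^4 · 3 · 7.
Divisors of 336: 1, 2, 3, 4, 6, 7, 8, 12, 14, 16, 21, 24, 28, 42, 48, 56, 84, 112, 168, 336.
Compute 347^d (mod 377) for the divisors d until we hit 1:
347^1 ≡ 347 (mod 377)
347^2 ≡ 146 (mod 377)
347^3 ≡ 144 (mod 377)
347^4 ≡ 204 (mod 377)
347^6 ≡ 1 (mod 377) ✓
Hence ord(347) = 6.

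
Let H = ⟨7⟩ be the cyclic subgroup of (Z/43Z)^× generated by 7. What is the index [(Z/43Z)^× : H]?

7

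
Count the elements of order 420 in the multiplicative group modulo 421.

φ(421) = 421 − 1 = 420 = 2^2 · 3 · 5 · 7.
Since (Z/421Z)^× is cyclic of order 420, the number of elements of order d is φ(d) when d | 420 and 0 otherwise.
420 = 2^2 · 3 · 5 · 7 divides 420, and φ(420) = 96.

96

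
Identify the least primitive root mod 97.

φ(97) = 97 − 1 = 96 = 2^5 · 3.
g is a primitive root iff g^(96/q) ≢ 1 (mod 97) for each prime q ∈ {2, 3}.
g = 2: 2^48 ≡ 1 — hits 1, so not a primitive root.
g = 3: 3^48 ≡ 1 — hits 1, so not a primitive root.
g = 4: 4^48 ≡ 1 — hits 1, so not a primitive root.
g = 5: 5^48 ≡ 96; 5^32 ≡ 35 — none is 1, so 5 is a primitive root.
The smallest primitive root modulo 97 is 5.

5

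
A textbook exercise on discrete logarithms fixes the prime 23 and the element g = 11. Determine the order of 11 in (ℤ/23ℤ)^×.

By Lagrange's theorem, ord_23(11) divides φ(23) = 23 − 1 = 22 = 2 · 11.
Divisors of 22: 1, 2, 11, 22.
Evaluate successive powers at the divisors of 22:
11^1 ≡ 11 (mod 23)
11^2 ≡ 6 (mod 23)
11^11 ≡ 22 (mod 23)
11^22 ≡ 1 (mod 23) ✓
Hence ord(11) = 22.

22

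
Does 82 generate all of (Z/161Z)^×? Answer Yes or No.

No

161 = 7 · 23 is a product of two distinct odd primes, so (Z/161Z)^× ≅ (Z/7Z)^× × (Z/23Z)^× is not cyclic.
No primitive root modulo 161 exists; in particular 82 is not one.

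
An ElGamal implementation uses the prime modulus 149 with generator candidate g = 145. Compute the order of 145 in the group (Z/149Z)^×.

ord(145) | φ(149) = 149 − 1 = 148 = 2^2 · 37.
Divisors of 148: 1, 2, 4, 37, 74, 148.
Evaluate successive powers at the divisors of 148:
145^1 ≡ 145
145^2 ≡ 16
145^4 ≡ 107
145^37 ≡ 1
Hence ord(145) = 37.

37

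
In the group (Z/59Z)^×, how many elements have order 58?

φ(59) = 59 − 1 = 58 = 2 · 29.
(Z/59Z)^× is cyclic (|G| = 58); a cyclic group of order m has exactly φ(d) elements of each order d | m, and none otherwise.
58 = 2 · 29 divides 58, and φ(58) = 28.

28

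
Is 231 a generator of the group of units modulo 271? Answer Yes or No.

φ(271) = 271 − 1 = 270 = 2 · 3^3 · 5.
231 is a primitive root mod 271 iff 231^(φ(271)/q) ≢ 1 for every prime q | φ(271), i.e. q ∈ {2, 3, 5}.
231^135 ≡ 270 (mod 271)  [q = 2: ≢ 1 ✓]
231^90 ≡ 28 (mod 271)  [q = 3: ≢ 1 ✓]
231^54 ≡ 100 (mod 271)  [q = 5: ≢ 1 ✓]
None equal 1, so ord_271(231) = 270: 231 is a primitive root.

Yes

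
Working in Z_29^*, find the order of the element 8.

28

ord(8) | φ(29) = 29 − 1 = 28 = 2^2 · 7.
Divisors of 28: 1, 2, 4, 7, 14, 28.
Test each divisor d:
8^1 ≡ 8 (mod 29)
8^2 ≡ 6 (mod 29)
8^4 ≡ 7 (mod 29)
8^7 ≡ 17 (mod 29)
8^14 ≡ 28 (mod 29)
8^28 ≡ 1 (mod 29) ✓
Hence ord(8) = 28.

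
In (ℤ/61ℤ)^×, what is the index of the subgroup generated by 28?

3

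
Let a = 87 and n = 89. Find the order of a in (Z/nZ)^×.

22

The order of 87 must divide φ(89) = 89 − 1 = 88 = 2^3 · 11.
Divisors of 88: 1, 2, 4, 8, 11, 22, 44, 88.
Check 87^d mod 89 for each divisor in increasing order:
87^1 ≡ 87 (mod 89)
87^2 ≡ 4 (mod 89)
87^4 ≡ 16 (mod 89)
87^8 ≡ 78 (mod 89)
87^11 ≡ 88 (mod 89)
87^22 ≡ 1 (mod 89) ✓
Therefore the multiplicative order of 87 modulo 89 is 22.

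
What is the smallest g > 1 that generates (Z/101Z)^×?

2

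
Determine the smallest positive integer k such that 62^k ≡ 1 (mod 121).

The order of 62 must divide φ(121) = φ(11^2) = 11·(11−1) = 110 = 2 · 5 · 11.
Divisors of 110: 1, 2, 5, 10, 11, 22, 55, 110.
Evaluate successive powers at the divisors of 110:
62^1 ≡ 62 (mod 121)
62^2 ≡ 93 (mod 121)
62^5 ≡ 87 (mod 121)
62^10 ≡ 67 (mod 121)
62^11 ≡ 40 (mod 121)
62^22 ≡ 27 (mod 121)
62^55 ≡ 120 (mod 121)
62^110 ≡ 1 (mod 121) ✓
Hence ord(62) = 110.

110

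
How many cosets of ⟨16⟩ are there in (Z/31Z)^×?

6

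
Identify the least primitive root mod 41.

φ(41) = 41 − 1 = 40 = 2^3 · 5.
g is a primitive root iff g^(40/q) ≢ 1 (mod 41) for each prime q ∈ {2, 5}.
g = 2: 2^20 ≡ 1 — hits 1, so not a primitive root.
g = 3: 3^20 ≡ 40; 3^8 ≡ 1 — hits 1, so not a primitive root.
g = 4: 4^20 ≡ 1 — hits 1, so not a primitive root.
g = 5: 5^20 ≡ 1 — hits 1, so not a primitive root.
g = 6: 6^20 ≡ 40; 6^8 ≡ 10 — none is 1, so 6 is a primitive root.
The smallest primitive root modulo 41 is 6.

6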